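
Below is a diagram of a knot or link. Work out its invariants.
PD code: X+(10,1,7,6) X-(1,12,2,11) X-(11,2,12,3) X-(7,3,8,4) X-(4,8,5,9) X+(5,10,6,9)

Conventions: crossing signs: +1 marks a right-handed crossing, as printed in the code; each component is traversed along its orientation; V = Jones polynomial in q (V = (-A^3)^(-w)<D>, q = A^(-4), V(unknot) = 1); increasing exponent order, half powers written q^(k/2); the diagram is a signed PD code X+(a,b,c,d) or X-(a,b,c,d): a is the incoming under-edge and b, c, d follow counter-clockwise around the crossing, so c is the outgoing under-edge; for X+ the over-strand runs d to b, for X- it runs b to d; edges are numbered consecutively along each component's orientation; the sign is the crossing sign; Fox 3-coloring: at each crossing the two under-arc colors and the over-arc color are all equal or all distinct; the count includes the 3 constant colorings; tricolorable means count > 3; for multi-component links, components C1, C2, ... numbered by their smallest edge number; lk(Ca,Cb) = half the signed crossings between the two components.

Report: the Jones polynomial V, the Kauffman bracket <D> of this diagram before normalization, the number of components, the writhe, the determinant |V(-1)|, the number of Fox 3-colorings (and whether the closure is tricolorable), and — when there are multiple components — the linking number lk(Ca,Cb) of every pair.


V = q^-3 + q^-2 + q^-1 + 1
<D> = A^-6 + A^-2 + A^2 + A^6 (w = -2)
3 components over 6 crossings, w = -2
lk(C1,C2): 0
lk(C1,C3) = -1
linking number lk(C2,C3) = 0
9 Fox colorings among 3^6, |V(-1)| = 0: tricolorable
why: the 3 component pairs carry total linking -1


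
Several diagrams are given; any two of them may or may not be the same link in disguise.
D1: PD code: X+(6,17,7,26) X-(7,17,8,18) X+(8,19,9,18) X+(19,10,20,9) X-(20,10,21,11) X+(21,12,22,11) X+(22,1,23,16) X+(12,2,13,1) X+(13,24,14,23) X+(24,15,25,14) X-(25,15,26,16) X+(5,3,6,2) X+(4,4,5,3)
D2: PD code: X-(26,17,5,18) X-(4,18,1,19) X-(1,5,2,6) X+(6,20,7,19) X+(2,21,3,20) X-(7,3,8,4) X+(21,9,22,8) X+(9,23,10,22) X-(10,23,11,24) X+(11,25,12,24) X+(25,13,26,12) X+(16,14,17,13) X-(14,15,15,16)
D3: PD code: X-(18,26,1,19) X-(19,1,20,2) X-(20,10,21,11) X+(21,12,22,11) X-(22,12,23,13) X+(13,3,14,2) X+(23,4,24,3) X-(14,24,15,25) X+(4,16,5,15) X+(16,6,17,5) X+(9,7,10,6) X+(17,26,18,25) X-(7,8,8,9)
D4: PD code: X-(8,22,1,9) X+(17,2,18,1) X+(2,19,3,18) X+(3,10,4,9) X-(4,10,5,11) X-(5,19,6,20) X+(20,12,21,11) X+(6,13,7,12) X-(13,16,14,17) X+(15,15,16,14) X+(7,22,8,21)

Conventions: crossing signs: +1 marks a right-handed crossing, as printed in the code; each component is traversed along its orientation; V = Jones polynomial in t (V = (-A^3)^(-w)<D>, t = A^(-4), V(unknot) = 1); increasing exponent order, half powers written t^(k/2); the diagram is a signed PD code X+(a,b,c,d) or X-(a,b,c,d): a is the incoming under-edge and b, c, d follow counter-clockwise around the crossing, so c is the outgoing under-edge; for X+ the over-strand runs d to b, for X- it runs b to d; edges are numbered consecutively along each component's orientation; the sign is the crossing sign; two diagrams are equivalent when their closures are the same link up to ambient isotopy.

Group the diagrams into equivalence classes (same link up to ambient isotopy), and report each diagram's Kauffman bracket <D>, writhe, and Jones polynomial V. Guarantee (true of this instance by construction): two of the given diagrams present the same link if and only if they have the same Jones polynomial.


classes: {D1} | {D2, D3} | {D4}
V(D1) = -t^(3/2) - t^(7/2) + t^(9/2) - t^(11/2)  [13 crossings, <D> = A^-1 - A^3 + A^7 + A^15, w = +7]
V(D2) = -t^(-3/2) - 2t^(1/2) + t^(3/2) - t^(5/2) + t^(7/2)  [13 crossings, <D> = -A^-11 + A^-7 - A^-3 + 2A + A^9, w = +1]
D3 (bracket -A^-11 + A^-7 - A^-3 + 2A + A^9; 13 crossings at w = +1): V = -t^(-3/2) - 2t^(1/2) + t^(3/2) - t^(5/2) + t^(7/2)
V(D4) = -t^(1/2) - t^(5/2)  (w +3, c 11, <D> = A^-1 + A^7)
note: 3 classes among 4 diagrams; unequal V(t) rules out equality


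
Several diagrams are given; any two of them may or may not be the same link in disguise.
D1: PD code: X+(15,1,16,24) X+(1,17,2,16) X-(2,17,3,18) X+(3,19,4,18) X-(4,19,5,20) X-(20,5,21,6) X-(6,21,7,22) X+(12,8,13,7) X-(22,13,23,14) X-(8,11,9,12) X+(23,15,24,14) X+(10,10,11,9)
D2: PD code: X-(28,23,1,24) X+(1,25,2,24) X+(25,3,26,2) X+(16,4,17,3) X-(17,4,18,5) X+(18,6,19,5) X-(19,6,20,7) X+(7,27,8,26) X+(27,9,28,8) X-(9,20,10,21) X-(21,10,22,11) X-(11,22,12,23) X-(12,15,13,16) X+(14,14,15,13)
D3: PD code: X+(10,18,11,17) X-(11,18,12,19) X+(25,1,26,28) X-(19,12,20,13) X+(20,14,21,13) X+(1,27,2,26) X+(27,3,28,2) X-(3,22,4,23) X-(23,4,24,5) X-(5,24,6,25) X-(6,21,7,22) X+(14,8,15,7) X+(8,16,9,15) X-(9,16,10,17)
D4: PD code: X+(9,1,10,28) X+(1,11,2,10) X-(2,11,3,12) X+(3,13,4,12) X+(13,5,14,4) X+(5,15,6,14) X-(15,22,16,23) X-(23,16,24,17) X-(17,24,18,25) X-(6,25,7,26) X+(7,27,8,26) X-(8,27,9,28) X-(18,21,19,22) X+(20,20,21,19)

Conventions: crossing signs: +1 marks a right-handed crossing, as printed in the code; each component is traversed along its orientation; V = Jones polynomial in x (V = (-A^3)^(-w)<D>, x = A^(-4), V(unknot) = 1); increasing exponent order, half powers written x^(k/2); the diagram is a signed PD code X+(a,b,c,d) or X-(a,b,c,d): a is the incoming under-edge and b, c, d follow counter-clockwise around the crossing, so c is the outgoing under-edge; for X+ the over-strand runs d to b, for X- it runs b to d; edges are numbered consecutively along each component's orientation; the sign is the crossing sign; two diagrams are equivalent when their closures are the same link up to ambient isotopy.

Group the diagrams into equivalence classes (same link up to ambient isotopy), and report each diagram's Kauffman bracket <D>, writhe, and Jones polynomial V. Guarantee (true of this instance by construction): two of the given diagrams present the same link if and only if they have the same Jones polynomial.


equivalence classes: {D1} | {D2, D3, D4}
D1 (bracket 1; 12 crossings at w = 0): V = 1
D2 (bracket -A^-12 + A^-8 - A^-4 + 3 - A^4 + A^8 - A^12; 14 crossings at w = 0): V = -x^-3 + x^-2 - x^-1 + 3 - x + x^2 - x^3
V(D3) = -x^-3 + x^-2 - x^-1 + 3 - x + x^2 - x^3  [14 crossings, <D> = -A^-12 + A^-8 - A^-4 + 3 - A^4 + A^8 - A^12, w = 0]
D4 (bracket -A^-12 + A^-8 - A^-4 + 3 - A^4 + A^8 - A^12; 14 crossings at w = 0): V = -x^-3 + x^-2 - x^-1 + 3 - x + x^2 - x^3
observation: comparing 4 Jones polynomials yields 2 groups


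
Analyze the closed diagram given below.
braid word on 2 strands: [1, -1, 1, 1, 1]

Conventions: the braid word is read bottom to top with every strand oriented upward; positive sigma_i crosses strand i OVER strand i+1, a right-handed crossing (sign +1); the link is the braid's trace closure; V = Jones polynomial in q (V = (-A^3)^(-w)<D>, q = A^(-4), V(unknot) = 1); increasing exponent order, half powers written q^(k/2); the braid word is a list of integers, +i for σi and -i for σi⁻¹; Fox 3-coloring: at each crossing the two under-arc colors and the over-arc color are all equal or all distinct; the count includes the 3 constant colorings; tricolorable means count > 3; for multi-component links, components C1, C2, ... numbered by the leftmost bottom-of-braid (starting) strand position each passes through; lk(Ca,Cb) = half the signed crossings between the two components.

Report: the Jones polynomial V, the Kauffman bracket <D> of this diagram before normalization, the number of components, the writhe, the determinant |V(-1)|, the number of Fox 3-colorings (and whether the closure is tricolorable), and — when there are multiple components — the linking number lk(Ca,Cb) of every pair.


V = q + q^3 - q^4
<D> = A^-7 - A^-3 - A^5 (w = +3)
1 component over 5 crossings, w = +3
9 Fox colorings among 3^5, |V(-1)| = 3: tricolorable
why: w = +3 (over 5 crossings) is diagram-only; (-A^3)^(-3) removes it from V


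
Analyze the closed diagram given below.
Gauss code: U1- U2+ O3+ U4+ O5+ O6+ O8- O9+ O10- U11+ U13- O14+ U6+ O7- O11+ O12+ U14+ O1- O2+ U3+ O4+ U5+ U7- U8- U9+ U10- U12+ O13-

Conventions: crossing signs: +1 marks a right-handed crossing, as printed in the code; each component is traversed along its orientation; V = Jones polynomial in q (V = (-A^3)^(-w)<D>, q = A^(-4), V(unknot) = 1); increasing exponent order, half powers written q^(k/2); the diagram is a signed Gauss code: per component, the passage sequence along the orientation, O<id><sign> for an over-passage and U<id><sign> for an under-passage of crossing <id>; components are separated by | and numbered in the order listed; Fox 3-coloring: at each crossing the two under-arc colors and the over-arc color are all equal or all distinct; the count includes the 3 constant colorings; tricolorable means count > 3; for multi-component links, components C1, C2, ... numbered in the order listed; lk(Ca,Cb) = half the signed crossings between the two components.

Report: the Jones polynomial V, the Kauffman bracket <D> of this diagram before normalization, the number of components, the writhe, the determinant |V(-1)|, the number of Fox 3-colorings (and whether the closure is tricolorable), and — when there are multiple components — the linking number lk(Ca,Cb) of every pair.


Jones polynomial: V(q) = 2q - 2q^2 + 3q^3 - 3q^4 + 2q^5 - 2q^6 + q^7
<D> = A^-16 - 2A^-12 + 2A^-8 - 3A^-4 + 3 - 2A^4 + 2A^8; writhe +4
components 1, writhe +4 (14 crossings)
3-colorings: 9 of 3^14, det 15 — tricolorable
note: w = +4 shifts under R1 moves; the (-A^3)^(-4) factor cancels that in V


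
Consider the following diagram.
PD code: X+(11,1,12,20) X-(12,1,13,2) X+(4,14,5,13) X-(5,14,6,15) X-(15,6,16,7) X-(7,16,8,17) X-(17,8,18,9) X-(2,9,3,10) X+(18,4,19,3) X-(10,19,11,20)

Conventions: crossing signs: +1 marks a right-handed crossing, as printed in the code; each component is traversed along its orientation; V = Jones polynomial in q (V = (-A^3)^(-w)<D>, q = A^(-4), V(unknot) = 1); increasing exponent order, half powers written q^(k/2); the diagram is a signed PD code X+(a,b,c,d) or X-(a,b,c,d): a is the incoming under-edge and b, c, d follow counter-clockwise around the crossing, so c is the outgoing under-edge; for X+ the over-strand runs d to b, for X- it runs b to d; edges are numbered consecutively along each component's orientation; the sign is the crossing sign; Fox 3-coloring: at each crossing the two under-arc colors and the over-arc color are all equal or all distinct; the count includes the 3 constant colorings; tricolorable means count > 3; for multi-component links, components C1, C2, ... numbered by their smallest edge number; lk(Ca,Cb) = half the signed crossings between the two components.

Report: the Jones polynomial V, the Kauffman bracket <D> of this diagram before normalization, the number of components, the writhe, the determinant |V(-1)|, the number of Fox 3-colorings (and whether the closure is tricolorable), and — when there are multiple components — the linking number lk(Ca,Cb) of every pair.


V = -q^-6 + q^-5 - q^-4 + 2q^-3 - q^-2 + q^-1
<D> = A^-8 - A^-4 + 2 - A^4 + A^8 - A^12 (w = -4)
1 component over 10 crossings, w = -4
3 Fox colorings among 3^10, |V(-1)| = 7: not tricolorable
why: w = -4 shifts under R1 moves; the (-A^3)^(4) factor cancels that in V


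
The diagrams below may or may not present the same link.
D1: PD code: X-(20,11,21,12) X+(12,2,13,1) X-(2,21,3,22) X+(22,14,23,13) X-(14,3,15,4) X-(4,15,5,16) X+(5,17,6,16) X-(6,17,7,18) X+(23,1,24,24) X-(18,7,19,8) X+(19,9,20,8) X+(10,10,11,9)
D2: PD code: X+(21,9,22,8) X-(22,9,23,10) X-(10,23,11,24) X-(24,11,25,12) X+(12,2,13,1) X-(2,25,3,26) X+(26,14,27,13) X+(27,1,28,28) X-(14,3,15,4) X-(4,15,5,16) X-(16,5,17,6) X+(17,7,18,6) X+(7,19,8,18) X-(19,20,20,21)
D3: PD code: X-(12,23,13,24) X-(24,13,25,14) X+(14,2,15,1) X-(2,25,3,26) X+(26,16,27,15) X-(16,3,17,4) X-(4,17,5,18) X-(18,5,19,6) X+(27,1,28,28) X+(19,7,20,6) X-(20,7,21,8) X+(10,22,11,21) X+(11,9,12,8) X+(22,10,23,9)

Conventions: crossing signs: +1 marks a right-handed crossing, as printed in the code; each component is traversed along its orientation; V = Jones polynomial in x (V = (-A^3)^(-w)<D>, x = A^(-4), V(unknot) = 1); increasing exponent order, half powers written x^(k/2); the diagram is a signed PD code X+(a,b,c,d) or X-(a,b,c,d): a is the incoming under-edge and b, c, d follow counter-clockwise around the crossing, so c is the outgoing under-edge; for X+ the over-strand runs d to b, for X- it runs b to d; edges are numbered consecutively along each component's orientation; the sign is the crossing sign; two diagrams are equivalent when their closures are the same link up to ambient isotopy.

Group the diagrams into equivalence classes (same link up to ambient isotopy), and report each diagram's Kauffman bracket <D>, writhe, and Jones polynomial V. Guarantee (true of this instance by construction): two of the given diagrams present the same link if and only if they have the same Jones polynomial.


equivalence classes: {D1, D2, D3}
D1 (bracket A^-4 - 1 + 2A^4 - 2A^8 + 2A^12 - 2A^16 + A^20; 12 crossings at w = 0): V = x^-5 - 2x^-4 + 2x^-3 - 2x^-2 + 2x^-1 - 1 + x
V(D2) = x^-5 - 2x^-4 + 2x^-3 - 2x^-2 + 2x^-1 - 1 + x  [14 crossings, <D> = A^-10 - A^-6 + 2A^-2 - 2A^2 + 2A^6 - 2A^10 + A^14, w = -2]
V(D3) = x^-5 - 2x^-4 + 2x^-3 - 2x^-2 + 2x^-1 - 1 + x  [14 crossings, <D> = A^-4 - 1 + 2A^4 - 2A^8 + 2A^12 - 2A^16 + A^20, w = 0]
key observation: all 3 diagrams share one V(x), hence one class


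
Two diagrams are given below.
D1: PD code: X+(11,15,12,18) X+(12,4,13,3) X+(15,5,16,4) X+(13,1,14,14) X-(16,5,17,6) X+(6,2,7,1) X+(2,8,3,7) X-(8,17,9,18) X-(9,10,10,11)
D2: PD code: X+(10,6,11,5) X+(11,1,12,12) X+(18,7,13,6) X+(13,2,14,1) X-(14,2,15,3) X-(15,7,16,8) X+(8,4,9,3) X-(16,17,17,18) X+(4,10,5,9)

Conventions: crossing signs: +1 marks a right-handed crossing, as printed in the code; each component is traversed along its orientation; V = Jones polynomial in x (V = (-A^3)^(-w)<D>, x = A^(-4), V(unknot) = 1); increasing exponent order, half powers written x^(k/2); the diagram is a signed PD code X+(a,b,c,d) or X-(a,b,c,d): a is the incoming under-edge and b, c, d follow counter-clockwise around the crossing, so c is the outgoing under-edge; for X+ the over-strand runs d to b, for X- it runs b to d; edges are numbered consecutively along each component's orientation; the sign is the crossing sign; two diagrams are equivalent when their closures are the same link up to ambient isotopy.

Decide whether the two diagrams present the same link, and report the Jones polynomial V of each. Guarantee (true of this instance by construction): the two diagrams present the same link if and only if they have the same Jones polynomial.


same link: yes
V(D1) = -x^(1/2) - x^(3/2) - x^(5/2) + x^(9/2)  [9 crossings, <D> = -A^-9 + A^-1 + A^3 + A^7, w = +3]
V(D2) = -x^(1/2) - x^(3/2) - x^(5/2) + x^(9/2)  (w +3, c 9, <D> = -A^-9 + A^-1 + A^3 + A^7)
note: from 9 to 9 crossings by R-moves: one link, two diagrams


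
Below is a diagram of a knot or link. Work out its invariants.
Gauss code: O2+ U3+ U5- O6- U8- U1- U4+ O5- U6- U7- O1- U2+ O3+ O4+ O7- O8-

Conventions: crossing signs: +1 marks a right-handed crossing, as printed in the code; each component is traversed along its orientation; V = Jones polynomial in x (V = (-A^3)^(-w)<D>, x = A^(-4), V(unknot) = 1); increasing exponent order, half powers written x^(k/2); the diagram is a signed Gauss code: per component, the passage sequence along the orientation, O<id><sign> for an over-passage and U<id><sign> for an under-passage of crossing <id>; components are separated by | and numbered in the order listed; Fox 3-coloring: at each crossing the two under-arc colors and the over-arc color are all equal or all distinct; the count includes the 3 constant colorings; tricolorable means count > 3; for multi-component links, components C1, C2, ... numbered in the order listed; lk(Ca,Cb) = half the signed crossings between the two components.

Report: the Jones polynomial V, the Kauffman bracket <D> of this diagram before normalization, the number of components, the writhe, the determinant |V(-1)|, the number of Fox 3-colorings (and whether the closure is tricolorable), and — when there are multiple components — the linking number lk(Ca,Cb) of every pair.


V = -x^-4 + x^-3 + x^-1
<D> = A^-2 + A^6 - A^10 (w = -2)
1 component over 8 crossings, w = -2
9 Fox colorings among 3^8, |V(-1)| = 3: tricolorable
why: |V(-1)| = 3: so tricolorable, since 3 divides 3


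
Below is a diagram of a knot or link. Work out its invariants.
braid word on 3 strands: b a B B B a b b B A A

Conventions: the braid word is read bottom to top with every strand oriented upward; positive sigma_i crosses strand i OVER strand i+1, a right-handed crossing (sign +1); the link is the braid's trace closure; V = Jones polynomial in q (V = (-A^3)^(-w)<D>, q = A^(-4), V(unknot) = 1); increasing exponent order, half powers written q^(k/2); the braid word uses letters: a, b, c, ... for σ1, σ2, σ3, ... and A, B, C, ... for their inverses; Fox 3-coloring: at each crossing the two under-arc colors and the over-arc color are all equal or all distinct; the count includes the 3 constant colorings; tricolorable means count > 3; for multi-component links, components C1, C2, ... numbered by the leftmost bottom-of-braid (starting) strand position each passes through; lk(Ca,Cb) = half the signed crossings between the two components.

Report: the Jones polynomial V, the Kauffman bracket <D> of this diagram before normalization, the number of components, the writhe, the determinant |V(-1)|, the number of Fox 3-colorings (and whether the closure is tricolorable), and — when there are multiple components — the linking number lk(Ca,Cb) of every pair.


V(q) = q^(-9/2) - q^(-3/2) - q^(1/2) - q^(5/2)
bracket: A^-13 + A^-5 + A^3 - A^15, w = -1
2 components, writhe -1, over 11 crossings
lk(C1,C2) = +2
det 4, colorings 3 of 3^11 — not tricolorable
observation: the span of V is 7, within the link bound 11 + 2 - 1


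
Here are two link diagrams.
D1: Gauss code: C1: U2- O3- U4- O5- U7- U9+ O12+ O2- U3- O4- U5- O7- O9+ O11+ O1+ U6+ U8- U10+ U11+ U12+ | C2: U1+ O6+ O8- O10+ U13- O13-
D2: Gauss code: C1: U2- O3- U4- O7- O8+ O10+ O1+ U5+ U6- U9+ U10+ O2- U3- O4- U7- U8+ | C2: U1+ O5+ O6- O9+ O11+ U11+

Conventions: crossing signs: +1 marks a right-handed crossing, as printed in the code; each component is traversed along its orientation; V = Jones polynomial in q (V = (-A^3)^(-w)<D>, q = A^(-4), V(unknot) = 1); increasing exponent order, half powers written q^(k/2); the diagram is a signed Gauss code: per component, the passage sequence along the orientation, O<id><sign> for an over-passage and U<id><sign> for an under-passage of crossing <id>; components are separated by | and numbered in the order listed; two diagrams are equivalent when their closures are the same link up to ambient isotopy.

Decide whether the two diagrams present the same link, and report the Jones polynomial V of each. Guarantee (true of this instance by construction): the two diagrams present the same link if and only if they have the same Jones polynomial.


equivalent: yes
D1 (bracket A^-9 + 2A^-1 - A^3 + A^7 - A^11; 13 crossings at w = -1): V = q^(-7/2) - q^(-5/2) + q^(-3/2) - 2q^(-1/2) - q^(3/2)
V(D2) = q^(-7/2) - q^(-5/2) + q^(-3/2) - 2q^(-1/2) - q^(3/2)  (w +1, c 11, <D> = A^-3 + 2A^5 - A^9 + A^13 - A^17)
key observation: from 13 to 11 crossings by R-moves: one link, two diagrams


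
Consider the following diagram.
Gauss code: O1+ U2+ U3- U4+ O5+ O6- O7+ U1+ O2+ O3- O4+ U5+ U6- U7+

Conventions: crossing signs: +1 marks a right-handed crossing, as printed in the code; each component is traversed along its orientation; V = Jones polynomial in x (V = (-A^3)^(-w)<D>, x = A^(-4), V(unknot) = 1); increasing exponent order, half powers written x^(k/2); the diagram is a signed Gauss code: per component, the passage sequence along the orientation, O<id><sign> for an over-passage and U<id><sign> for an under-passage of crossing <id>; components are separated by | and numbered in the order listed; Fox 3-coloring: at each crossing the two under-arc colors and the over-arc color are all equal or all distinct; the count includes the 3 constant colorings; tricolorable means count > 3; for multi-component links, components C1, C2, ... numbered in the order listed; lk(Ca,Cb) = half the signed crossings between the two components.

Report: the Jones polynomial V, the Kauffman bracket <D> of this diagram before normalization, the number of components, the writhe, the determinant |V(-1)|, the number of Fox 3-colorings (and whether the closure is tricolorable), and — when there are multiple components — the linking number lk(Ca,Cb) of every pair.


V(x) = x + x^3 - x^4
bracket: A^-7 - A^-3 - A^5, w = +3
1 component, writhe +3, over 7 crossings
det 3, colorings 9 of 3^7 — tricolorable
observation: w = +3 shifts under R1 moves; the (-A^3)^(-3) factor cancels that in V


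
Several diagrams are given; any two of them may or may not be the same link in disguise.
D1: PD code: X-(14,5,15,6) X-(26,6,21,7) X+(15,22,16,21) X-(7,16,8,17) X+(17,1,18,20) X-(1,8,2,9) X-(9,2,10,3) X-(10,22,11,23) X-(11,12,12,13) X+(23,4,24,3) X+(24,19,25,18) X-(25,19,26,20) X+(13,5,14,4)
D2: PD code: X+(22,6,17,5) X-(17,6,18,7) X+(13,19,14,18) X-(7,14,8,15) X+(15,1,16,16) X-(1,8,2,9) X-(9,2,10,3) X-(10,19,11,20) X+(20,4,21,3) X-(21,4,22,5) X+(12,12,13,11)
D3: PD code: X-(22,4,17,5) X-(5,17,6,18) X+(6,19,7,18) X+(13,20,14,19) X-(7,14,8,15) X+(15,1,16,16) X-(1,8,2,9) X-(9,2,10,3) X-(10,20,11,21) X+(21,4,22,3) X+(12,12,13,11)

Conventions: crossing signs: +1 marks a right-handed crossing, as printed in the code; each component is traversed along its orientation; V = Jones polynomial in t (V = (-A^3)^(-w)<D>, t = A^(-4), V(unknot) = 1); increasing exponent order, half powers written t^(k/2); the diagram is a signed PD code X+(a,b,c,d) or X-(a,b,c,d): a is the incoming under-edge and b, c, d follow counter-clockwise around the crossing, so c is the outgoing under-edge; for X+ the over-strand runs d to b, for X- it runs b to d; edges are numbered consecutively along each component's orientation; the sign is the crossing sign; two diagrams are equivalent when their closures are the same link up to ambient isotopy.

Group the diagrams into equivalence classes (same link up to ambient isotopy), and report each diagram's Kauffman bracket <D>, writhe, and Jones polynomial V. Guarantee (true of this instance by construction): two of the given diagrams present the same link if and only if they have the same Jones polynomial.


equivalence classes: {D1, D2, D3}
D1 (bracket A^-7 + A^-3 + A - A^9; 13 crossings at w = -3): V = t^(-9/2) - t^(-5/2) - t^(-3/2) - t^(-1/2)
V(D2) = t^(-9/2) - t^(-5/2) - t^(-3/2) - t^(-1/2)  [11 crossings, <D> = A^-1 + A^3 + A^7 - A^15, w = -1]
D3 (bracket A^-1 + A^3 + A^7 - A^15; 11 crossings at w = -1): V = t^(-9/2) - t^(-5/2) - t^(-3/2) - t^(-1/2)
key observation: all 3 diagrams share one V(t), hence one class


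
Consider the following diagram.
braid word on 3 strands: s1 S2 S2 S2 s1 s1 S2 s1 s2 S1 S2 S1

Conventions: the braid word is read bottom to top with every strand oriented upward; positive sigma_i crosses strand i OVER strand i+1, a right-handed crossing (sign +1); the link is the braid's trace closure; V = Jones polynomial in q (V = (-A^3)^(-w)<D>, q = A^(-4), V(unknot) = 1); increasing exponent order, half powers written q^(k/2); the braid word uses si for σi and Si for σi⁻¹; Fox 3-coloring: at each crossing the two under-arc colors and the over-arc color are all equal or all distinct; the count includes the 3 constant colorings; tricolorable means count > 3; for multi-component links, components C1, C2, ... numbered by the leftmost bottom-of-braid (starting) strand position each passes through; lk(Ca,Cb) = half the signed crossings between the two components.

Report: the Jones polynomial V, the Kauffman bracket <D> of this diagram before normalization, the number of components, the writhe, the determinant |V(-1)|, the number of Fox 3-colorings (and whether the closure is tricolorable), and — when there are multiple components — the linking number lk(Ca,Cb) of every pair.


V(q) = -q^-6 + 2q^-5 - 4q^-4 + 5q^-3 - 4q^-2 + 5q^-1 - 3 + 2q - q^2
bracket: -A^-14 + 2A^-10 - 3A^-6 + 5A^-2 - 4A^2 + 5A^6 - 4A^10 + 2A^14 - A^18, w = -2
1 component, writhe -2, over 12 crossings
det 27, colorings 9 of 3^12 — tricolorable
observation: det 27 = |V(-1)|; divisible by 3, so tricolorable


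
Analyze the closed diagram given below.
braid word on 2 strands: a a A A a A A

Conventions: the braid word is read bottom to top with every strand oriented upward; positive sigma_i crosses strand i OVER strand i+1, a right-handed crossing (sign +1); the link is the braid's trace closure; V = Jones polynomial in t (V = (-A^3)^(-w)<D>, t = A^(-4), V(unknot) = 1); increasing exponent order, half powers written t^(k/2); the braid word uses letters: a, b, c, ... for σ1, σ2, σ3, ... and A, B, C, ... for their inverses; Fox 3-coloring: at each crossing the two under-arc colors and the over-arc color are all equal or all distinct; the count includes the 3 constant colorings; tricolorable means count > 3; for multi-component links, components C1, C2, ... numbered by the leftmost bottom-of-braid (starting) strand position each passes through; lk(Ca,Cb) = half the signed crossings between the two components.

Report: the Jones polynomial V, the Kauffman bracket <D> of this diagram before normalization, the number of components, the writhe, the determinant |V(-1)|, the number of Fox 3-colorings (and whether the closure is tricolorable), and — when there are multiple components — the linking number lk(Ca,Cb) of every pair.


V = 1
<D> = -A^-3 (w = -1)
1 component over 7 crossings, w = -1
3 Fox colorings among 3^7, |V(-1)| = 1: not tricolorable
why: |V(-1)| = 1: so not tricolorable, since 3 does not divide 1


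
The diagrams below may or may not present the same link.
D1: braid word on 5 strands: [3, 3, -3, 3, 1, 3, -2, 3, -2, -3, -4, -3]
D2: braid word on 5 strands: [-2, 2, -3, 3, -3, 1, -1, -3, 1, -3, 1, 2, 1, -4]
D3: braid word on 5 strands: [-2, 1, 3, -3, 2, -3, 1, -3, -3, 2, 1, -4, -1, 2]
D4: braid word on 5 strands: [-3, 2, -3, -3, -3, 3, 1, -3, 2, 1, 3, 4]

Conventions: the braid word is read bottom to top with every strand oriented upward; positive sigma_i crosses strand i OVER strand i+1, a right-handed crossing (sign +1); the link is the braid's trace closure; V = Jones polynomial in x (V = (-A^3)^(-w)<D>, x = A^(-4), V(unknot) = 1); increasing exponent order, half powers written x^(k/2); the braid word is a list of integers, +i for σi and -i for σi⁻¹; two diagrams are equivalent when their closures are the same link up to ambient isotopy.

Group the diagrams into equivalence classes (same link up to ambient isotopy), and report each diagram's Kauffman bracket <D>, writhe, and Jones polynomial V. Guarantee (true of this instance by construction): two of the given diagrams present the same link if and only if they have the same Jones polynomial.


equivalence classes: {D1} | {D2, D3, D4}
D1 (bracket A^-8 - A^-4 + 1 - A^4 + A^8; 12 crossings at w = 0): V = x^-2 - x^-1 + 1 - x + x^2
V(D2) = -x^-3 + x^-2 - x^-1 + 3 - x + x^2 - x^3  (w 0, c 14, <D> = -A^-12 + A^-8 - A^-4 + 3 - A^4 + A^8 - A^12)
V(D3) = -x^-3 + x^-2 - x^-1 + 3 - x + x^2 - x^3  (w 0, c 14, <D> = -A^-12 + A^-8 - A^-4 + 3 - A^4 + A^8 - A^12)
V(D4) = -x^-3 + x^-2 - x^-1 + 3 - x + x^2 - x^3  [12 crossings, <D> = -A^-6 + A^-2 - A^2 + 3A^6 - A^10 + A^14 - A^18, w = +2]
key observation: V(x) takes 2 values over 4 diagrams, fixing the grouping


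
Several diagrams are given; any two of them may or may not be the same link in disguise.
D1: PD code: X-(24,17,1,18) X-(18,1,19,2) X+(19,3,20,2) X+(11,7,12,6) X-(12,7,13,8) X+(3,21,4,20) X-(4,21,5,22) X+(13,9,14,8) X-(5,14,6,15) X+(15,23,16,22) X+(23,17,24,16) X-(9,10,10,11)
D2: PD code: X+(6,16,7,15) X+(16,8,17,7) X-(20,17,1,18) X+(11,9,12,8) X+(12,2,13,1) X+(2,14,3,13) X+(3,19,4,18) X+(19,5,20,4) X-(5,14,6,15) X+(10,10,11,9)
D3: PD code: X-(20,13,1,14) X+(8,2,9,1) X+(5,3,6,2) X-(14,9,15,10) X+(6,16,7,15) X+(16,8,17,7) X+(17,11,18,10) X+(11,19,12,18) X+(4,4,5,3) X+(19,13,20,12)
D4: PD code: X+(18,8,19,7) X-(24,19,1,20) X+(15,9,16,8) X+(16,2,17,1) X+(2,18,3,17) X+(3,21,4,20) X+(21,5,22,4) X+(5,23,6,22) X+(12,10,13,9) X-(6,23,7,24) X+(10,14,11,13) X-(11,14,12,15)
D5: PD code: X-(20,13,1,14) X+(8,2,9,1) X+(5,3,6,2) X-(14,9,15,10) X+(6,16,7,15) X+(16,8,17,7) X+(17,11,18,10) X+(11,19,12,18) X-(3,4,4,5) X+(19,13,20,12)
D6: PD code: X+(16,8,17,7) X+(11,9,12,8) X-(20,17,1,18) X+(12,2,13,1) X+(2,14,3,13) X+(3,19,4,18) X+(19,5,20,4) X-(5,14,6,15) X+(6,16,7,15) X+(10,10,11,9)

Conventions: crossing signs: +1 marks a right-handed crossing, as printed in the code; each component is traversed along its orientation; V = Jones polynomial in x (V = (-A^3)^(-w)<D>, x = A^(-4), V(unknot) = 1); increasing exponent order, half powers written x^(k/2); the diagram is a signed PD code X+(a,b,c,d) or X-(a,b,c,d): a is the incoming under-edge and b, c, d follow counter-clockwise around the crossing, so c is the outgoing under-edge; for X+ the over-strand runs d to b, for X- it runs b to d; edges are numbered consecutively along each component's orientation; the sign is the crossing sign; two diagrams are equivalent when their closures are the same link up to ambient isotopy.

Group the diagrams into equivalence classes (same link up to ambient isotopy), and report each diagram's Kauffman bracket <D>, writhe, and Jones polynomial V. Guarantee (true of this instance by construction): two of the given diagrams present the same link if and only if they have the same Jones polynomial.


classes: {D1} | {D2, D3, D4, D5, D6}
V(D1) = 1  [12 crossings, <D> = 1, w = 0]
D2 (bracket -A^-6 + A^-2 - A^2 + 2A^6 - A^10 + A^14; 10 crossings at w = +6): V = x - x^2 + 2x^3 - x^4 + x^5 - x^6
D3 (bracket -A^-6 + A^-2 - A^2 + 2A^6 - A^10 + A^14; 10 crossings at w = +6): V = x - x^2 + 2x^3 - x^4 + x^5 - x^6
V(D4) = x - x^2 + 2x^3 - x^4 + x^5 - x^6  [12 crossings, <D> = -A^-6 + A^-2 - A^2 + 2A^6 - A^10 + A^14, w = +6]
V(D5) = x - x^2 + 2x^3 - x^4 + x^5 - x^6  (w +4, c 10, <D> = -A^-12 + A^-8 - A^-4 + 2 - A^4 + A^8)
V(D6) = x - x^2 + 2x^3 - x^4 + x^5 - x^6  (w +6, c 10, <D> = -A^-6 + A^-2 - A^2 + 2A^6 - A^10 + A^14)
insight: V(x) takes 2 values over 6 diagrams, fixing the grouping


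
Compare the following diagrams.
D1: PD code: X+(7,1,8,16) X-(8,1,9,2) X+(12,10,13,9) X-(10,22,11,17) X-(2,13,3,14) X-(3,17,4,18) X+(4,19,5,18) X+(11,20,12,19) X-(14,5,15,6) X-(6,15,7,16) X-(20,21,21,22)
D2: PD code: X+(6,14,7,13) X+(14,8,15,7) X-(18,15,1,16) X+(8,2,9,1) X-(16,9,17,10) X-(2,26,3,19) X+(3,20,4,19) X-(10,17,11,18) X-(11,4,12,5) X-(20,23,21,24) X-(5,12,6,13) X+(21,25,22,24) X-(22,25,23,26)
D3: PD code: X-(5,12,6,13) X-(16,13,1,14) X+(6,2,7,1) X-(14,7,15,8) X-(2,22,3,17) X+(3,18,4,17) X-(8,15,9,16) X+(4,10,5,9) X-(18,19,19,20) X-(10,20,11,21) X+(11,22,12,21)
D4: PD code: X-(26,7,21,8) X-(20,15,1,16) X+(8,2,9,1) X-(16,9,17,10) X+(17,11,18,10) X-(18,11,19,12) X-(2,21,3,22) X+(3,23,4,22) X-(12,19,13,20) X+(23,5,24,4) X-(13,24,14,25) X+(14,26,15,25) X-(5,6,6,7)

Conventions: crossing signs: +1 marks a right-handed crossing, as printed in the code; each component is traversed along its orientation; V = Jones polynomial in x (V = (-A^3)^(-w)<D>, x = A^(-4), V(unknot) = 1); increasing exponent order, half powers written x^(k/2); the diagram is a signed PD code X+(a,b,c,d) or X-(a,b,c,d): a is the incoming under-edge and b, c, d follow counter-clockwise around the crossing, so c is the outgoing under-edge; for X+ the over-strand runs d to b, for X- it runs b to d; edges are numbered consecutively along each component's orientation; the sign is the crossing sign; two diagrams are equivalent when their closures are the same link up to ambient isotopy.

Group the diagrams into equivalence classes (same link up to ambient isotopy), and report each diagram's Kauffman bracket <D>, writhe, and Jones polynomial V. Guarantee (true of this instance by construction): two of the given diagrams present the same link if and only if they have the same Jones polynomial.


grouping into links: {D1, D2, D3, D4}
V(D1) = x^(-9/2) - x^(-5/2) - x^(-3/2) - x^(-1/2)  (w -3, c 11, <D> = A^-7 + A^-3 + A - A^9)
V(D2) = x^(-9/2) - x^(-5/2) - x^(-3/2) - x^(-1/2)  [13 crossings, <D> = A^-7 + A^-3 + A - A^9, w = -3]
V(D3) = x^(-9/2) - x^(-5/2) - x^(-3/2) - x^(-1/2)  [11 crossings, <D> = A^-7 + A^-3 + A - A^9, w = -3]
D4 (bracket A^-7 + A^-3 + A - A^9; 13 crossings at w = -3): V = x^(-9/2) - x^(-5/2) - x^(-3/2) - x^(-1/2)
key observation: one V(x) for all 4 diagrams — one class (guaranteed)


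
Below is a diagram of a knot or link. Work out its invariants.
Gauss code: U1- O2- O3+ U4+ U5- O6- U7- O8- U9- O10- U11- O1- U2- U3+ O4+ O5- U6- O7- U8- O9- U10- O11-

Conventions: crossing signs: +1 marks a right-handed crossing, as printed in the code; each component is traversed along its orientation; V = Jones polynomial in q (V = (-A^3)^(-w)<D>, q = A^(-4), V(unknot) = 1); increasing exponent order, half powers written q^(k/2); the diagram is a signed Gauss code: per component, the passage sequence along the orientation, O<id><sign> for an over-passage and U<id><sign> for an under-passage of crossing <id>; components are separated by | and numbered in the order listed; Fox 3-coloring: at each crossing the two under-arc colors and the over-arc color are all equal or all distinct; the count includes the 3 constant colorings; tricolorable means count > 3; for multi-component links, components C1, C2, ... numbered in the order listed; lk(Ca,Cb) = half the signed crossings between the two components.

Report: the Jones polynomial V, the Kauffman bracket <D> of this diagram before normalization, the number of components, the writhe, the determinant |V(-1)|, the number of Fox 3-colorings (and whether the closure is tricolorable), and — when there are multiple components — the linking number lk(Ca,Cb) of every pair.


V(q) = -q^-10 + q^-9 - q^-8 + q^-7 - q^-6 + q^-5 + q^-3
bracket: -A^-9 - A^-1 + A^3 - A^7 + A^11 - A^15 + A^19, w = -7
1 component, writhe -7, over 11 crossings
det 7, colorings 3 of 3^11 — not tricolorable
observation: |V(-1)| = 7: so not tricolorable, since 3 does not divide 7


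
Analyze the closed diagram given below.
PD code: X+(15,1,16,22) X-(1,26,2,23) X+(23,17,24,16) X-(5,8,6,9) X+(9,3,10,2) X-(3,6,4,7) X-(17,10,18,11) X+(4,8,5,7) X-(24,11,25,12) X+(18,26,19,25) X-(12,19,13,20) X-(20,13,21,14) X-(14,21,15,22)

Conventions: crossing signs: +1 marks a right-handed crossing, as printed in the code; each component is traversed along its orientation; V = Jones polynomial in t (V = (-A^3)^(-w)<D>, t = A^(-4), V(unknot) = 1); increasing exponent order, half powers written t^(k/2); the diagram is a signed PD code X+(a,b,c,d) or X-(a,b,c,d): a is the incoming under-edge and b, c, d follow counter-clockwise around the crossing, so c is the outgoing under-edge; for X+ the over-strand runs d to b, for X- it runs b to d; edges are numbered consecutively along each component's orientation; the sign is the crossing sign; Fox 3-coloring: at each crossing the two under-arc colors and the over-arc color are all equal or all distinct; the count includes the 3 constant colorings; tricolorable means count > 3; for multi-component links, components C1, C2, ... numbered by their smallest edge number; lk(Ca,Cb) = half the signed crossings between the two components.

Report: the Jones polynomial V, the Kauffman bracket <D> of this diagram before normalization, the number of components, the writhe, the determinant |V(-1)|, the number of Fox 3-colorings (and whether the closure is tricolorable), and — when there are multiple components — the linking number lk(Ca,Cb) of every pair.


Jones polynomial: V(t) = t^(-11/2) - t^(-9/2) + t^(-7/2) - 2t^(-5/2) + t^(-3/2) - 2t^(-1/2)
<D> = 2A^-7 - A^-3 + 2A - A^5 + A^9 - A^13; writhe -3
components 2, writhe -3 (13 crossings)
linking number lk(C1,C2) = 0
3-colorings: 3 of 3^13, det 8 — not tricolorable
note: summing lk over 1 pair gives 0


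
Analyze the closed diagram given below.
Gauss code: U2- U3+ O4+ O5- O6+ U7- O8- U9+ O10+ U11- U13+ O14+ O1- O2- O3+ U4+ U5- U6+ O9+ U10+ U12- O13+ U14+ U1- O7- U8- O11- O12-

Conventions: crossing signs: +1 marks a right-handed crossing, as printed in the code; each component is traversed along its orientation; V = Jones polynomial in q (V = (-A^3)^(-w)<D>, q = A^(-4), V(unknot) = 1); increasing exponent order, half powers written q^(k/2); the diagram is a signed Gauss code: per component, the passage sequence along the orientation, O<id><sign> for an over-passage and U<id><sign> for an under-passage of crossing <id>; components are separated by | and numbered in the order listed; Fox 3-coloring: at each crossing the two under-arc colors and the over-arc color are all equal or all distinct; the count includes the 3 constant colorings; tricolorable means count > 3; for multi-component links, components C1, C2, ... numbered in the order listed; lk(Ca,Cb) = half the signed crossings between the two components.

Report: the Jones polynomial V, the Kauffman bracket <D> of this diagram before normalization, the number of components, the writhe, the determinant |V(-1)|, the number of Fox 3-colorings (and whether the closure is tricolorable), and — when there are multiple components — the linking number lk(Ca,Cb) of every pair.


V = -q^-3 + q^-2 - q^-1 + 3 - q + q^2 - q^3
<D> = -A^-12 + A^-8 - A^-4 + 3 - A^4 + A^8 - A^12 (w = 0)
1 component over 14 crossings, w = 0
27 Fox colorings among 3^14, |V(-1)| = 9: tricolorable
why: V spans 6 powers of q: at least 6 crossings in any diagram


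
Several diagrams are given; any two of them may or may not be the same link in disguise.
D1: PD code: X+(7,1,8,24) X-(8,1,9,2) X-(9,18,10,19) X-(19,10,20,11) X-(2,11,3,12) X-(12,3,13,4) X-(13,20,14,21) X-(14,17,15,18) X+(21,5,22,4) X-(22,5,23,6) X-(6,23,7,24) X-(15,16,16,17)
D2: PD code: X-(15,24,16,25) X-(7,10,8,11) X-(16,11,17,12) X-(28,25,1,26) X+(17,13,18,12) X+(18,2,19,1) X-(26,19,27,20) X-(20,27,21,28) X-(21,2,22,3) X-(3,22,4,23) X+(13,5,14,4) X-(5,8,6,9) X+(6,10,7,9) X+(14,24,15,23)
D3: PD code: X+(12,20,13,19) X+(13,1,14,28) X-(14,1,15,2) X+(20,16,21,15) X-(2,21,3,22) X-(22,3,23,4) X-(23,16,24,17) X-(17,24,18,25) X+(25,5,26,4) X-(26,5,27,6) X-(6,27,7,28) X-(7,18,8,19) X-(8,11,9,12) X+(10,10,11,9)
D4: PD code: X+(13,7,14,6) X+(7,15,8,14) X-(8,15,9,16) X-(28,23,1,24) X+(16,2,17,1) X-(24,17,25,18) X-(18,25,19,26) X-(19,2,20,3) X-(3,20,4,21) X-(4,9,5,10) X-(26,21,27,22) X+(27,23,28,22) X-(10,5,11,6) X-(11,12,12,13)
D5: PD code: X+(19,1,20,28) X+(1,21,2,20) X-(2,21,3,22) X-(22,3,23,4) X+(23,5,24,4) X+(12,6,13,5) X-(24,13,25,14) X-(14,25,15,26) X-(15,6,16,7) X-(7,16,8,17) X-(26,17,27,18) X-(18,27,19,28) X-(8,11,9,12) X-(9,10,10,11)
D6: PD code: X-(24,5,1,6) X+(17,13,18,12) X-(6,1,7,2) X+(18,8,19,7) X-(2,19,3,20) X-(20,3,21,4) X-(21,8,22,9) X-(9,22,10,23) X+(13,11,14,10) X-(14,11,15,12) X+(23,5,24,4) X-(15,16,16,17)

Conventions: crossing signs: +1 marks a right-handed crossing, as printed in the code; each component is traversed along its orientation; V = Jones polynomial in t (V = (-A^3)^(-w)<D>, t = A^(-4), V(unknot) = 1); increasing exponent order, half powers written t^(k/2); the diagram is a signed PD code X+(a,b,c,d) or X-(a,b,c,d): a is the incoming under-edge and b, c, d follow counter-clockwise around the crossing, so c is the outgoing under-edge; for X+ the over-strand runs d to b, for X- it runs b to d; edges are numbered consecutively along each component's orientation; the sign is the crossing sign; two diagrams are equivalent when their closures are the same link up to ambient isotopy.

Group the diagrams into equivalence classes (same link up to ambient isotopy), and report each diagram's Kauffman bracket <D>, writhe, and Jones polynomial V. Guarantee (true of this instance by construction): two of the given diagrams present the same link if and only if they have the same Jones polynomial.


grouping into links: {D1} | {D2, D3, D4, D5, D6}
V(D1) = -t^-7 + t^-6 - t^-5 + t^-4 + t^-2  (w -8, c 12, <D> = A^-16 + A^-8 - A^-4 + 1 - A^4)
D2 (bracket A^-8 - A^-4 + 2 - A^4 + A^8 - A^12; 14 crossings at w = -4): V = -t^-6 + t^-5 - t^-4 + 2t^-3 - t^-2 + t^-1
V(D3) = -t^-6 + t^-5 - t^-4 + 2t^-3 - t^-2 + t^-1  (w -4, c 14, <D> = A^-8 - A^-4 + 2 - A^4 + A^8 - A^12)
V(D4) = -t^-6 + t^-5 - t^-4 + 2t^-3 - t^-2 + t^-1  [14 crossings, <D> = A^-14 - A^-10 + 2A^-6 - A^-2 + A^2 - A^6, w = -6]
D5 (bracket A^-14 - A^-10 + 2A^-6 - A^-2 + A^2 - A^6; 14 crossings at w = -6): V = -t^-6 + t^-5 - t^-4 + 2t^-3 - t^-2 + t^-1
V(D6) = -t^-6 + t^-5 - t^-4 + 2t^-3 - t^-2 + t^-1  (w -4, c 12, <D> = A^-8 - A^-4 + 2 - A^4 + A^8 - A^12)
key observation: 2 classes among 6 diagrams; unequal V(t) rules out equality
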